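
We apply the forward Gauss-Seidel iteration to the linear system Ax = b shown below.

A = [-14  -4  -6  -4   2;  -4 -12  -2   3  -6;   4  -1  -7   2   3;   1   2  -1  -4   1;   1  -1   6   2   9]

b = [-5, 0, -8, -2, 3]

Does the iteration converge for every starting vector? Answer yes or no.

yes

Write A = D+L+U with D = diag(-14, -12, -7, -4, 9).
GS T = -(D+L)⁻¹U: row 0 first, T[0,4] = -(2)/(-14) = +0.1429; later rows by forward substitution.
  T[0,:] = [+0.0000 -0.2857 -0.4286 -0.2857 +0.1429]
  T[1,:] = [+0.0000 +0.0952 -0.0238 +0.3452 -0.5476]
  T[2,:] = [+0.0000 -0.1769 -0.2415 +0.0731 +0.5884]
  T[3,:] = [+0.0000 +0.0204 -0.0587 +0.0829 -0.1352]
  T[4,:] = [+0.0000 +0.1557 +0.2190 +0.0029 -0.4390]
|eigenvalues of T|: 0.6090, 0.1189, 0.1189, 0.0439, 0.0000.
ρ = 0.6090; 0.6090 < 1 ⇒ converges.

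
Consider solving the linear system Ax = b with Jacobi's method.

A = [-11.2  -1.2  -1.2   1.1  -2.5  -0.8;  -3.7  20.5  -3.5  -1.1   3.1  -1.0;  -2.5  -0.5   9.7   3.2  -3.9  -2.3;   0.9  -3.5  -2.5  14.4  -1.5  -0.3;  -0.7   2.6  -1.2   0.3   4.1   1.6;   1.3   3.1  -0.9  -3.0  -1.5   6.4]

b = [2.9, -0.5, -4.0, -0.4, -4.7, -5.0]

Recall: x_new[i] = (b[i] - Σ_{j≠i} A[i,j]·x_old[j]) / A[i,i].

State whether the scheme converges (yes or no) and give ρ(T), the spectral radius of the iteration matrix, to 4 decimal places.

yes, ρ = 0.6048

Let D = diag(-11.2, 20.5, 9.7, 14.4, 4.1, 6.4); L, U the strict triangles.
Jacobi T = -D⁻¹(L+U): T[0,4] = -(-2.5)/(-11.2) = -0.2232; T[0,0] = 0.
  T[0,:] = [+0.0000 -0.1071 -0.1071 +0.0982 -0.2232 -0.0714]
  T[1,:] = [+0.1805 +0.0000 +0.1707 +0.0537 -0.1512 +0.0488]
  T[2,:] = [+0.2577 +0.0515 +0.0000 -0.3299 +0.4021 +0.2371]
  T[3,:] = [-0.0625 +0.2431 +0.1736 +0.0000 +0.1042 +0.0208]
  T[4,:] = [+0.1707 -0.6341 +0.2927 -0.0732 +0.0000 -0.3902]
  T[5,:] = [-0.2031 -0.4844 +0.1406 +0.4688 +0.2344 +0.0000]
moduli |λ_i(T)| = 0.6048, 0.4859, 0.4859, 0.3463, 0.3463, 0.0275.
ρ(T) = max|λ| = 0.6048; 0.6048 < 1 ⇒ converges.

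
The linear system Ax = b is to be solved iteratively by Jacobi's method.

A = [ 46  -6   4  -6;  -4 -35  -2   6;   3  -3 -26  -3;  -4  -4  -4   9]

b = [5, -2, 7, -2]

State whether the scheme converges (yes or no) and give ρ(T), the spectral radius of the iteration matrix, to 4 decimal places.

Write A = D+L+U with D = diag(46, -35, -26, 9).
T_J = -D⁻¹(L+U): T[0,3] = -(-6)/(46) = +0.1304; T[0,0] = 0.
  T[0,:] = [+0.0000, +0.1304, -0.0870, +0.1304]
  T[1,:] = [-0.1143, +0.0000, -0.0571, +0.1714]
  T[2,:] = [+0.1154, -0.1154, +0.0000, -0.1154]
  T[3,:] = [+0.4444, +0.4444, +0.4444, +0.0000]
moduli |λ_i(T)| = 0.3202, 0.2567, 0.1473, 0.1473.
ρ(T) = max|λ| = 0.3202; 0.3202 < 1: convergent.

yes, ρ = 0.3202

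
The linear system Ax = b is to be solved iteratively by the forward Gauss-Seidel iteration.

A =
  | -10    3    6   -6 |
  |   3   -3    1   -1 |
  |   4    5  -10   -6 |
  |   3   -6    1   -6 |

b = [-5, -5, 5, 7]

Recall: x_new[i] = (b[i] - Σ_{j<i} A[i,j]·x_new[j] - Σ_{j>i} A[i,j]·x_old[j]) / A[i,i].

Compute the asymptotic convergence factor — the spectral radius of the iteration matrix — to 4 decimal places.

Diagonal D = diag(-10, -3, -10, -6); L, U strict lower/upper.
T_GS = -(D+L)⁻¹U: row 0 first, T[0,1] = -(3)/(-10) = +0.3000; later rows by forward substitution.
  T[0,:] = [+0.0000, +0.3000, +0.6000, -0.6000]
  T[1,:] = [+0.0000, +0.3000, +0.9333, -0.9333]
  T[2,:] = [+0.0000, +0.2700, +0.7067, -1.3067]
  T[3,:] = [+0.0000, -0.1050, -0.5156, +0.4156]
|roots of det(T-λI)|: 1.6496, 0.2901, 0.0627, 0.0000.
spectral radius ρ = 1.6496; 1.6496 > 1: divergent.

1.6496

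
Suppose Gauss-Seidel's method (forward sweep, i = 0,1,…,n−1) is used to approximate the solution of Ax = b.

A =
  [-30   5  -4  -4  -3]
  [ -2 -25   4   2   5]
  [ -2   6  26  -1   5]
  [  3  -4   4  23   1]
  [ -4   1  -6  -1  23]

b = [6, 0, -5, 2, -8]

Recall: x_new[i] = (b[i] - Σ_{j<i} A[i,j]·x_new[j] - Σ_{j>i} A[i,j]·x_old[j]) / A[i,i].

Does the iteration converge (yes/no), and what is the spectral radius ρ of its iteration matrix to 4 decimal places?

Diagonal D = diag(-30, -25, 26, 23, 23); L, U strict lower/upper.
GS T = -(D+L)⁻¹U: row 0 first, T[0,1] = -(5)/(-30) = +0.1667; later rows by forward substitution.
  T[0,:] = [+0.0000, +0.1667, -0.1333, -0.1333, -0.1000]
  T[1,:] = [+0.0000, -0.0133, +0.1707, +0.0907, +0.2080]
  T[2,:] = [+0.0000, +0.0159, -0.0496, +0.0073, -0.2480]
  T[3,:] = [+0.0000, -0.0268, +0.0557, +0.0319, +0.0489]
  T[4,:] = [+0.0000, +0.0325, -0.0411, -0.0238, -0.0890]
|roots of det(T-λI)|: 0.2127, 0.0728, 0.0728, 0.0069, 0.0000.
ρ(T) = max|λ| = 0.2127; 0.2127 < 1 ⇒ converges.

yes, ρ = 0.2127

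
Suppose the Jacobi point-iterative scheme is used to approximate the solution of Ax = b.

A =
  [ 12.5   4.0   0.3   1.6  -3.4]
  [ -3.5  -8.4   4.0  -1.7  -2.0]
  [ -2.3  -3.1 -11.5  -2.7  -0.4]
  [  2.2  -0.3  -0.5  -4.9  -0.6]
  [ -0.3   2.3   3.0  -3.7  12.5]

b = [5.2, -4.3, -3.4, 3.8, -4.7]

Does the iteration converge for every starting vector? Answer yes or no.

Diagonal D = diag(12.5, -8.4, -11.5, -4.9, 12.5); L, U strict lower/upper.
Jacobi T = -D⁻¹(L+U): T[1,4] = -(-2)/(-8.4) = -0.2381; T[1,1] = 0.
  T[0,:] = [+0.0000  -0.3200  -0.0240  -0.1280  +0.2720]
  T[1,:] = [-0.4167  +0.0000  +0.4762  -0.2024  -0.2381]
  T[2,:] = [-0.2000  -0.2696  +0.0000  -0.2348  -0.0348]
  T[3,:] = [+0.4490  -0.0612  -0.1020  +0.0000  -0.1224]
  T[4,:] = [+0.0240  -0.1840  -0.2400  +0.2960  +0.0000]
moduli |λ_i(T)| = 0.5838, 0.4197, 0.4197, 0.2793, 0.2793.
ρ(T) = max|λ| = 0.5838; 0.5838 < 1, so it converges for any x₀.

yes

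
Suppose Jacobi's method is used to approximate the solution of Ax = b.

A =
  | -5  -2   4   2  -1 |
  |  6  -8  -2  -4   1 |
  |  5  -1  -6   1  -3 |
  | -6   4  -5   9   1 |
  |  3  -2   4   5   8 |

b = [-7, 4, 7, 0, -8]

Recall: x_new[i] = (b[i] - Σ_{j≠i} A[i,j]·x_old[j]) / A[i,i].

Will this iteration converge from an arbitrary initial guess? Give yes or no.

no

Split A = D + L + U, D = diag(-5, -8, -6, 9, 8).
Jacobi T = -D⁻¹(L+U): T[2,0] = -(5)/(-6) = +0.8333; T[2,2] = 0.
  T[0,:] = [+0.0000  -0.4000  +0.8000  +0.4000  -0.2000]
  T[1,:] = [+0.7500  +0.0000  -0.2500  -0.5000  +0.1250]
  T[2,:] = [+0.8333  -0.1667  +0.0000  +0.1667  -0.5000]
  T[3,:] = [+0.6667  -0.4444  +0.5556  +0.0000  -0.1111]
  T[4,:] = [-0.3750  +0.2500  -0.5000  -0.6250  +0.0000]
|λ(T)| sorted: 1.4603, 0.7895, 0.4722, 0.4722, 0.0495.
ρ(T) = max|λ| = 1.4603; 1.4603 > 1 ⇒ diverges.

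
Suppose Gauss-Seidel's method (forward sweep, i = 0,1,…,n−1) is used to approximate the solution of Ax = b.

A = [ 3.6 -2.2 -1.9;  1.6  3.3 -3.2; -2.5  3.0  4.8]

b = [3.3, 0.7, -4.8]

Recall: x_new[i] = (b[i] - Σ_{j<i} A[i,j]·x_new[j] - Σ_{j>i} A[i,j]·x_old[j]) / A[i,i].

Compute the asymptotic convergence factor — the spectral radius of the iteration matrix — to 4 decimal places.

0.8365

Write A = D+L+U with D = diag(3.6, 3.3, 4.8).
T_GS = -(D+L)⁻¹U: row 0 first, T[0,2] = -(-1.9)/(3.6) = +0.5278; later rows by forward substitution.
  T[0,:] = [+0.0000 +0.6111 +0.5278]
  T[1,:] = [+0.0000 -0.2963 +0.7138]
  T[2,:] = [+0.0000 +0.5035 -0.1712]
|eigenvalues of T|: 0.8365, 0.3690, 0.0000.
ρ = 0.8365; 0.8365 < 1, so it converges for any x₀.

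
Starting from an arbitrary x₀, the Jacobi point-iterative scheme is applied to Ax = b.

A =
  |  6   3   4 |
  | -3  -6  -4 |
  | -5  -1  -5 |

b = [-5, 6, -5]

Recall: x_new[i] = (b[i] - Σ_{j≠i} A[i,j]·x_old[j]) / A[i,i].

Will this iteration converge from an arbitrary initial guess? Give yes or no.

no

A = D + L + U where D = diag(6, -6, -5).
T_J = -D⁻¹(L+U): T[0,2] = -(4)/(6) = -0.6667; T[0,0] = 0.
  T[0,:] = [+0.0000 -0.5000 -0.6667]
  T[1,:] = [-0.5000 +0.0000 -0.6667]
  T[2,:] = [-1.0000 -0.2000 +0.0000]
|roots of det(T-λI)|: 1.1787, 0.6787, 0.5000.
spectral radius ρ = 1.1787; 1.1787 > 1 ⇒ diverges.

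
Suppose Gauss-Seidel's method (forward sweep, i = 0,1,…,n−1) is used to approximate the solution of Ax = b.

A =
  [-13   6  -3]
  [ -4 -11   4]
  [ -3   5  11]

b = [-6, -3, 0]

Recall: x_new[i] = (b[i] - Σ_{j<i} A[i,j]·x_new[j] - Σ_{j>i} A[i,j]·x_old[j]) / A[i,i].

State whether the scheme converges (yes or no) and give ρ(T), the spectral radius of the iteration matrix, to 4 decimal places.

Let D = diag(-13, -11, 11); L, U the strict triangles.
T_GS = -(D+L)⁻¹U: row 0 first, T[0,1] = -(6)/(-13) = +0.4615; later rows by forward substitution.
  T[0,:] = [+0.0000  +0.4615  -0.2308]
  T[1,:] = [+0.0000  -0.1678  +0.4476]
  T[2,:] = [+0.0000  +0.2022  -0.2664]
moduli |λ_i(T)| = 0.5219, 0.0877, 0.0000.
ρ = 0.5219; 0.5219 < 1, so it converges for any x₀.

yes, ρ = 0.5219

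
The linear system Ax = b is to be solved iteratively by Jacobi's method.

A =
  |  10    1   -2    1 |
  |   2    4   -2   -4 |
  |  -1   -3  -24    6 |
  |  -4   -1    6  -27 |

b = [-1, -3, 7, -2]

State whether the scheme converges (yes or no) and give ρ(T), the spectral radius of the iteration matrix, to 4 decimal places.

A = D + L + U where D = diag(10, 4, -24, -27).
Jacobi: T = -D⁻¹(L+U), T[3,1] = -(-1)/(-27) = -0.0370; T[3,3] = 0.
  T[0,:] = [+0.0000, -0.1000, +0.2000, -0.1000]
  T[1,:] = [-0.5000, +0.0000, +0.5000, +1.0000]
  T[2,:] = [-0.0417, -0.1250, +0.0000, +0.2500]
  T[3,:] = [-0.1481, -0.0370, +0.2222, +0.0000]
|roots of det(T-λI)|: 0.3023, 0.2440, 0.2440, 0.2101.
ρ(T) = max|λ| = 0.3023; 0.3023 < 1, so it converges for any x₀.

yes, ρ = 0.3023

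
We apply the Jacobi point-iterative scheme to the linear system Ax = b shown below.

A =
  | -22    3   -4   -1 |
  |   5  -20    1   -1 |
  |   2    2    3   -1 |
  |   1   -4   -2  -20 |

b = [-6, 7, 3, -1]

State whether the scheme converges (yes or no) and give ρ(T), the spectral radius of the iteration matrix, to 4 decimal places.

yes, ρ = 0.3794

A = D + L + U where D = diag(-22, -20, 3, -20).
T_J = -D⁻¹(L+U): T[2,0] = -(2)/(3) = -0.6667; T[2,2] = 0.
  T[0,:] = [+0.0000 +0.1364 -0.1818 -0.0455]
  T[1,:] = [+0.2500 +0.0000 +0.0500 -0.0500]
  T[2,:] = [-0.6667 -0.6667 +0.0000 +0.3333]
  T[3,:] = [+0.0500 -0.2000 -0.1000 +0.0000]
|roots of det(T-λI)|: 0.3794, 0.2316, 0.1156, 0.1156.
ρ(T) = max|λ| = 0.3794; 0.3794 < 1, so it converges for any x₀.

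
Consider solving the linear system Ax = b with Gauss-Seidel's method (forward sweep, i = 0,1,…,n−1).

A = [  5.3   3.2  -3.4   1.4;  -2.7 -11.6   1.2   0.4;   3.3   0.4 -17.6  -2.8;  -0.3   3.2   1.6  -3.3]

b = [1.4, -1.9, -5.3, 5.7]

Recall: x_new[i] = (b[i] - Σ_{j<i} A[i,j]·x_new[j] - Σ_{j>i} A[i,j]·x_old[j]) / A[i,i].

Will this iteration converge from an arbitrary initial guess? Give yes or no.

Write A = D+L+U with D = diag(5.3, -11.6, -17.6, -3.3).
GS T = -(D+L)⁻¹U: row 0 first, T[0,2] = -(-3.4)/(5.3) = +0.6415; later rows by forward substitution.
  T[0,:] = [+0.0000 -0.6038 +0.6415 -0.2642]
  T[1,:] = [+0.0000 +0.1405 -0.0459 +0.0960]
  T[2,:] = [+0.0000 -0.1100 +0.1192 -0.2064]
  T[3,:] = [+0.0000 +0.1378 -0.0450 +0.0170]
|roots of det(T-λI)|: 0.2881, 0.0619, 0.0506, 0.0000.
ρ(T) = max|λ| = 0.2881; 0.2881 < 1 ⇒ converges.

yes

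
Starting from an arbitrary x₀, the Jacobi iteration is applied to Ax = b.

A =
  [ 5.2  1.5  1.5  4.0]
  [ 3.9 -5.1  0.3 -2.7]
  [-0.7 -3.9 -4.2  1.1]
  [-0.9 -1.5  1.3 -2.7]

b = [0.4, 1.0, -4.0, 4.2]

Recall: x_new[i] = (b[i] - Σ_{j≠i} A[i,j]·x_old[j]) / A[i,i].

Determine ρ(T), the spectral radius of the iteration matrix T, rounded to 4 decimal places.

1.1767

Split A = D + L + U, D = diag(5.2, -5.1, -4.2, -2.7).
T_J = -D⁻¹(L+U): T[1,2] = -(0.3)/(-5.1) = +0.0588; T[1,1] = 0.
  T[0,:] = [+0.0000, -0.2885, -0.2885, -0.7692]
  T[1,:] = [+0.7647, +0.0000, +0.0588, -0.5294]
  T[2,:] = [-0.1667, -0.9286, +0.0000, +0.2619]
  T[3,:] = [-0.3333, -0.5556, +0.4815, +0.0000]
moduli |λ_i(T)| = 1.1767, 0.7718, 0.7718, 0.5066.
ρ(T) = max|λ| = 1.1767; 1.1767 > 1 ⇒ diverges.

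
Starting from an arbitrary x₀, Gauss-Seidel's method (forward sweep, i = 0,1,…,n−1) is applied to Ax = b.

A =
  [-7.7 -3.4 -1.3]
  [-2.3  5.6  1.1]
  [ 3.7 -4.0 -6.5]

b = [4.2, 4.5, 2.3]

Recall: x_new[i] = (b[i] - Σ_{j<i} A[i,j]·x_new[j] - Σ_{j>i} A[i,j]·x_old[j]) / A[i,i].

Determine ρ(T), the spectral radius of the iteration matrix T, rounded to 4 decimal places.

Split A = D + L + U, D = diag(-7.7, 5.6, -6.5).
GS T = -(D+L)⁻¹U: row 0 first, T[0,2] = -(-1.3)/(-7.7) = -0.1688; later rows by forward substitution.
  T[0,:] = [+0.0000  -0.4416  -0.1688]
  T[1,:] = [+0.0000  -0.1814  -0.2658]
  T[2,:] = [+0.0000  -0.1397  +0.0674]
moduli |λ_i(T)| = 0.2863, 0.1724, 0.0000.
ρ(T) = max|λ| = 0.2863; 0.2863 < 1 ⇒ converges.

0.2863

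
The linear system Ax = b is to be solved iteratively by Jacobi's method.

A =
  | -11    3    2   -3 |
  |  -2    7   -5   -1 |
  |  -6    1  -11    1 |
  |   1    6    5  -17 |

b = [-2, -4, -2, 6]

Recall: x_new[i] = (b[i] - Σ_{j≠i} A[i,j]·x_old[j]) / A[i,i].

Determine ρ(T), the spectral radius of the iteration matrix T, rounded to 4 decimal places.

Write A = D+L+U with D = diag(-11, 7, -11, -17).
Jacobi: T = -D⁻¹(L+U), T[2,0] = -(-6)/(-11) = -0.5455; T[2,2] = 0.
  T[0,:] = [+0.0000, +0.2727, +0.1818, -0.2727]
  T[1,:] = [+0.2857, +0.0000, +0.7143, +0.1429]
  T[2,:] = [-0.5455, +0.0909, +0.0000, +0.0909]
  T[3,:] = [+0.0588, +0.3529, +0.2941, +0.0000]
|roots of det(T-λI)|: 0.5627, 0.4205, 0.3899, 0.3899.
spectral radius ρ = 0.5627; 0.5627 < 1, so it converges for any x₀.

0.5627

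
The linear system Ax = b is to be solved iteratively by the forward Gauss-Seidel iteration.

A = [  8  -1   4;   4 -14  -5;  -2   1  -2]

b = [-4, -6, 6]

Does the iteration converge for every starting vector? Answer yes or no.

yes

A = D + L + U where D = diag(8, -14, -2).
Gauss-Seidel: T = -(D+L)⁻¹U, row 0 first, T[0,2] = -(4)/(8) = -0.5000; later rows by forward substitution.
  T[0,:] = [+0.0000 +0.1250 -0.5000]
  T[1,:] = [+0.0000 +0.0357 -0.5000]
  T[2,:] = [+0.0000 -0.1071 +0.2500]
|roots of det(T-λI)|: 0.3979, 0.1122, 0.0000.
ρ = 0.3979; 0.3979 < 1: convergent.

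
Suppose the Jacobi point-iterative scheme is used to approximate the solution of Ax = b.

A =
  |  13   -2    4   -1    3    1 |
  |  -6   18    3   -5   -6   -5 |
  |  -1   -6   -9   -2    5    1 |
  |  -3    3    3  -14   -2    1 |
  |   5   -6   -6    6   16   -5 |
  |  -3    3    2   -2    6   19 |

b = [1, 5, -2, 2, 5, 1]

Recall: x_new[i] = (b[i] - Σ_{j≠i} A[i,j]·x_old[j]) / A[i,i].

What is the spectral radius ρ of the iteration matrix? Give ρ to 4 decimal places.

A = D + L + U where D = diag(13, 18, -9, -14, 16, 19).
Jacobi T = -D⁻¹(L+U): T[0,4] = -(3)/(13) = -0.2308; T[0,0] = 0.
  T[0,:] = [+0.0000, +0.1538, -0.3077, +0.0769, -0.2308, -0.0769]
  T[1,:] = [+0.3333, +0.0000, -0.1667, +0.2778, +0.3333, +0.2778]
  T[2,:] = [-0.1111, -0.6667, +0.0000, -0.2222, +0.5556, +0.1111]
  T[3,:] = [-0.2143, +0.2143, +0.2143, +0.0000, -0.1429, +0.0714]
  T[4,:] = [-0.3125, +0.3750, +0.3750, -0.3750, +0.0000, +0.3125]
  T[5,:] = [+0.1579, -0.1579, -0.1053, +0.1053, -0.3158, +0.0000]
|λ(T)| sorted: 0.8868, 0.5375, 0.4166, 0.4166, 0.2544, 0.2343.
ρ(T) = max|λ| = 0.8868; 0.8868 < 1 ⇒ converges.

0.8868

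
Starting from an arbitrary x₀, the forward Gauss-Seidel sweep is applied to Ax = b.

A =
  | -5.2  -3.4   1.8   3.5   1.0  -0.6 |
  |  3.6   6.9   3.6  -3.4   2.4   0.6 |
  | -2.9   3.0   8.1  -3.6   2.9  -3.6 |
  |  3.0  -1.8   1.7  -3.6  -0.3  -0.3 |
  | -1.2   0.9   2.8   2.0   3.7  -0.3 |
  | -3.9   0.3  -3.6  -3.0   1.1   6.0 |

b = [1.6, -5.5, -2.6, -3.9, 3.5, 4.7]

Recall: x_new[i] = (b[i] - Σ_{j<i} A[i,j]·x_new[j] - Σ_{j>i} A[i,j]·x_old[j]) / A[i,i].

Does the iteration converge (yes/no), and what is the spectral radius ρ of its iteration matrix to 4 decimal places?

Diagonal D = diag(-5.2, 6.9, 8.1, -3.6, 3.7, 6); L, U strict lower/upper.
Gauss-Seidel: T = -(D+L)⁻¹U, row 0 first, T[0,5] = -(-0.6)/(-5.2) = -0.1154; later rows by forward substitution.
  T[0,:] = [+0.0000, -0.6538, +0.3462, +0.6731, +0.1923, -0.1154]
  T[1,:] = [+0.0000, +0.3411, -0.7023, +0.1416, -0.4482, -0.0268]
  T[2,:] = [+0.0000, -0.3604, +0.3841, +0.6330, -0.1232, +0.4130]
  T[3,:] = [+0.0000, -0.8856, +0.8210, +0.7890, +0.2428, +0.0289]
  T[4,:] = [+0.0000, +0.4565, -0.4513, -0.7217, +0.1333, -0.2780]
  T[5,:] = [+0.0000, -1.1848, +0.9838, +1.3370, +0.1705, +0.2396]
|eigenvalues of T|: 1.6823, 0.4433, 0.4433, 0.1627, 0.0124, 0.0000.
ρ = 1.6823; 1.6823 > 1: divergent.

no, ρ = 1.6823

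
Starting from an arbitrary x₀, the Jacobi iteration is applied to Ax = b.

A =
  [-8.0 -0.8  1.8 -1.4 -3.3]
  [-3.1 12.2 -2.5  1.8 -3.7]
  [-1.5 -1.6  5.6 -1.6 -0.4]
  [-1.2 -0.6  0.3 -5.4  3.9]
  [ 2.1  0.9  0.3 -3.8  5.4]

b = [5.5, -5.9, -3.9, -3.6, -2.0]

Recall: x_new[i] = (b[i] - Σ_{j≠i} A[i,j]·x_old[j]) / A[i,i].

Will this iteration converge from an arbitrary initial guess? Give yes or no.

yes

Write A = D+L+U with D = diag(-8, 12.2, 5.6, -5.4, 5.4).
Jacobi T = -D⁻¹(L+U): T[3,4] = -(3.9)/(-5.4) = +0.7222; T[3,3] = 0.
  T[0,:] = [+0.0000  -0.1000  +0.2250  -0.1750  -0.4125]
  T[1,:] = [+0.2541  +0.0000  +0.2049  -0.1475  +0.3033]
  T[2,:] = [+0.2679  +0.2857  +0.0000  +0.2857  +0.0714]
  T[3,:] = [-0.2222  -0.1111  +0.0556  +0.0000  +0.7222]
  T[4,:] = [-0.3889  -0.1667  -0.0556  +0.7037  +0.0000]
|eigenvalues of T|: 0.8914, 0.7226, 0.3349, 0.3225, 0.1564.
spectral radius ρ = 0.8914; 0.8914 < 1, so it converges for any x₀.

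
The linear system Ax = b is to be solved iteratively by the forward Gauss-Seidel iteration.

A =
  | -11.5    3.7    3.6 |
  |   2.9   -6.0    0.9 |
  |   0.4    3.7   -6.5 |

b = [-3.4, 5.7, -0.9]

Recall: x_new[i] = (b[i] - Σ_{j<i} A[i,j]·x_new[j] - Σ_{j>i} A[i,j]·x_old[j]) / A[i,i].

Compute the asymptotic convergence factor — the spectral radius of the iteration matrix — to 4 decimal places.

0.3547

Split A = D + L + U, D = diag(-11.5, -6, -6.5).
GS T = -(D+L)⁻¹U: row 0 first, T[0,2] = -(3.6)/(-11.5) = +0.3130; later rows by forward substitution.
  T[0,:] = [+0.0000  +0.3217  +0.3130]
  T[1,:] = [+0.0000  +0.1555  +0.3013]
  T[2,:] = [+0.0000  +0.1083  +0.1908]
|eigenvalues of T|: 0.3547, 0.0084, 0.0000.
ρ(T) = max|λ| = 0.3547; 0.3547 < 1: convergent.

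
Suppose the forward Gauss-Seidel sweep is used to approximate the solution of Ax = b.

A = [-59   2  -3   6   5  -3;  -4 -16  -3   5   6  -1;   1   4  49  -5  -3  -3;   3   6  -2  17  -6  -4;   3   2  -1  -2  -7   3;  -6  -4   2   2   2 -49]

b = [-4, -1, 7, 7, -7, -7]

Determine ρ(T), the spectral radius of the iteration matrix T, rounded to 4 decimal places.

Split A = D + L + U, D = diag(-59, -16, 49, 17, -7, -49).
Gauss-Seidel: T = -(D+L)⁻¹U, row 0 first, T[0,5] = -(-3)/(-59) = -0.0508; later rows by forward substitution.
  T[0,:] = [+0.0000  +0.0339  -0.0508  +0.1017  +0.0847  -0.0508]
  T[1,:] = [+0.0000  -0.0085  -0.1748  +0.2871  +0.3538  -0.0498]
  T[2,:] = [+0.0000  +0.0000  +0.0153  +0.0765  +0.0306  +0.0663]
  T[3,:] = [+0.0000  -0.0030  +0.0725  -0.1103  +0.2167  +0.2696]
  T[4,:] = [+0.0000  +0.0130  -0.0946  +0.1462  +0.0711  +0.3060]
  T[5,:] = [+0.0000  -0.0031  +0.0202  -0.0313  -0.0263  +0.0365]
moduli |λ_i(T)| = 0.2375, 0.1476, 0.1476, 0.0623, 0.0372, 0.0000.
spectral radius ρ = 0.2375; 0.2375 < 1 ⇒ converges.

0.2375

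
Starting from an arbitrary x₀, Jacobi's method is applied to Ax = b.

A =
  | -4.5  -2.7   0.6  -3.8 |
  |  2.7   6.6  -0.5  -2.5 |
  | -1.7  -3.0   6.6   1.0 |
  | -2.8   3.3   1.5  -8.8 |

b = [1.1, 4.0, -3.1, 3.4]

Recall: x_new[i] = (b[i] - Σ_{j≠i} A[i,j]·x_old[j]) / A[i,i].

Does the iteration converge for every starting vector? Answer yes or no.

yes

Split A = D + L + U, D = diag(-4.5, 6.6, 6.6, -8.8).
Jacobi: T = -D⁻¹(L+U), T[1,2] = -(-0.5)/(6.6) = +0.0758; T[1,1] = 0.
  T[0,:] = [+0.0000  -0.6000  +0.1333  -0.8444]
  T[1,:] = [-0.4091  +0.0000  +0.0758  +0.3788]
  T[2,:] = [+0.2576  +0.4545  +0.0000  -0.1515]
  T[3,:] = [-0.3182  +0.3750  +0.1705  +0.0000]
|λ(T)| sorted: 0.9309, 0.6740, 0.2775, 0.0206.
spectral radius ρ = 0.9309; 0.9309 < 1 ⇒ converges.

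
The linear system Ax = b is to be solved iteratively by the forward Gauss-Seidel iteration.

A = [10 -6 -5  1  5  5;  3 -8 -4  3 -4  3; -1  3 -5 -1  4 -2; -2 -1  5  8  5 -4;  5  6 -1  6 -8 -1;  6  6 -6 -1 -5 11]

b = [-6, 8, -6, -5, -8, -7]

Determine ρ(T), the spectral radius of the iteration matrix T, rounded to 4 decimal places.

Split A = D + L + U, D = diag(10, -8, -5, 8, -8, 11).
Gauss-Seidel: T = -(D+L)⁻¹U, row 0 first, T[0,5] = -(5)/(10) = -0.5000; later rows by forward substitution.
  T[0,:] = [+0.0000  +0.6000  +0.5000  -0.1000  -0.5000  -0.5000]
  T[1,:] = [+0.0000  +0.2250  -0.3125  +0.3375  -0.6875  +0.1875]
  T[2,:] = [+0.0000  +0.0150  -0.2875  +0.0225  +0.4875  -0.1875]
  T[3,:] = [+0.0000  +0.1687  +0.2656  +0.0031  -1.1406  +0.5156]
  T[4,:] = [+0.0000  +0.6684  +0.3133  +0.1902  -1.7445  +0.1133]
  T[5,:] = [+0.0000  -0.1226  -0.0925  -0.0306  +0.0170  +0.1665]
|λ(T)| sorted: 1.6077, 0.4177, 0.4177, 0.0955, 0.0955, 0.0000.
ρ = 1.6077; 1.6077 > 1 ⇒ diverges.

1.6077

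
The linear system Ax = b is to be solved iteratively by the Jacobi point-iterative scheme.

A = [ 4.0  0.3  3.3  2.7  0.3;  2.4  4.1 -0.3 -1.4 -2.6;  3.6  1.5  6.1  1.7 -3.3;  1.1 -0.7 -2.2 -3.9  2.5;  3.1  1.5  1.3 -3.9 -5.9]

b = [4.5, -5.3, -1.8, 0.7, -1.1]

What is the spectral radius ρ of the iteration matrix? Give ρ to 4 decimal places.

Split A = D + L + U, D = diag(4, 4.1, 6.1, -3.9, -5.9).
Jacobi: T = -D⁻¹(L+U), T[3,0] = -(1.1)/(-3.9) = +0.2821; T[3,3] = 0.
  T[0,:] = [+0.0000 -0.0750 -0.8250 -0.6750 -0.0750]
  T[1,:] = [-0.5854 +0.0000 +0.0732 +0.3415 +0.6341]
  T[2,:] = [-0.5902 -0.2459 +0.0000 -0.2787 +0.5410]
  T[3,:] = [+0.2821 -0.1795 -0.5641 +0.0000 +0.6410]
  T[4,:] = [+0.5254 +0.2542 +0.2203 -0.6610 +0.0000]
|λ(T)| sorted: 1.1609, 0.8722, 0.8722, 0.7391, 0.2812.
ρ(T) = max|λ| = 1.1609; 1.1609 > 1, so it fails to converge.

1.1609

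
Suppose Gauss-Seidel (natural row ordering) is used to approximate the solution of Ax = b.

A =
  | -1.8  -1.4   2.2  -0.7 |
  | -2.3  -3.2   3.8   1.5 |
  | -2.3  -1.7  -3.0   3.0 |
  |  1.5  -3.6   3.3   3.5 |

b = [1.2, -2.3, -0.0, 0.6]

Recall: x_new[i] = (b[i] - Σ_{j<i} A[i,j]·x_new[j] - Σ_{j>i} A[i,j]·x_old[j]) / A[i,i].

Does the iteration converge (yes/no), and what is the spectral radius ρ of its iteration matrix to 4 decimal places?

no, ρ = 1.5559

Diagonal D = diag(-1.8, -3.2, -3, 3.5); L, U strict lower/upper.
Gauss-Seidel: T = -(D+L)⁻¹U, row 0 first, T[0,1] = -(-1.4)/(-1.8) = -0.7778; later rows by forward substitution.
  T[0,:] = [+0.0000  -0.7778  +1.2222  -0.3889]
  T[1,:] = [+0.0000  +0.5590  +0.3090  +0.7483]
  T[2,:] = [+0.0000  +0.2795  -1.1122  +0.8741]
  T[3,:] = [+0.0000  +0.6448  +0.8426  +0.1121]
|λ(T)| sorted: 1.5559, 1.3093, 0.1943, 0.0000.
spectral radius ρ = 1.5559; 1.5559 > 1: divergent.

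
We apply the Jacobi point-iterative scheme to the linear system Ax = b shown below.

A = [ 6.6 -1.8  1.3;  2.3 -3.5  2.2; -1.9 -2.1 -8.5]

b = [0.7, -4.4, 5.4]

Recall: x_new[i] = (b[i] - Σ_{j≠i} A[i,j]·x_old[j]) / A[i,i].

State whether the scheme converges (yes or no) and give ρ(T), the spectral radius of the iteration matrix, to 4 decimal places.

yes, ρ = 0.2986

A = D + L + U where D = diag(6.6, -3.5, -8.5).
Jacobi: T = -D⁻¹(L+U), T[1,2] = -(2.2)/(-3.5) = +0.6286; T[1,1] = 0.
  T[0,:] = [+0.0000, +0.2727, -0.1970]
  T[1,:] = [+0.6571, +0.0000, +0.6286]
  T[2,:] = [-0.2235, -0.2471, +0.0000]
moduli |λ_i(T)| = 0.2986, 0.1820, 0.1167.
ρ = 0.2986; 0.2986 < 1 ⇒ converges.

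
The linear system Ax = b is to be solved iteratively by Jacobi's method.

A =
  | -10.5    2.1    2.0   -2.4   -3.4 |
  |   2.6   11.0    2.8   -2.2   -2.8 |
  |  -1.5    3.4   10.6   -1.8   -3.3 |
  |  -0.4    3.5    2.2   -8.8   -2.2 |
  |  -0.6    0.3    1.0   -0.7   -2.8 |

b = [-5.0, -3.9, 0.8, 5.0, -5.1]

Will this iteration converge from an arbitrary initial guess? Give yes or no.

Diagonal D = diag(-10.5, 11, 10.6, -8.8, -2.8); L, U strict lower/upper.
Jacobi: T = -D⁻¹(L+U), T[1,4] = -(-2.8)/(11) = +0.2545; T[1,1] = 0.
  T[0,:] = [+0.0000  +0.2000  +0.1905  -0.2286  -0.3238]
  T[1,:] = [-0.2364  +0.0000  -0.2545  +0.2000  +0.2545]
  T[2,:] = [+0.1415  -0.3208  +0.0000  +0.1698  +0.3113]
  T[3,:] = [-0.0455  +0.3977  +0.2500  +0.0000  -0.2500]
  T[4,:] = [-0.2143  +0.1071  +0.3571  -0.2500  +0.0000]
moduli |λ_i(T)| = 0.8262, 0.3663, 0.3663, 0.1543, 0.0276.
ρ(T) = max|λ| = 0.8262; 0.8262 < 1 ⇒ converges.

yes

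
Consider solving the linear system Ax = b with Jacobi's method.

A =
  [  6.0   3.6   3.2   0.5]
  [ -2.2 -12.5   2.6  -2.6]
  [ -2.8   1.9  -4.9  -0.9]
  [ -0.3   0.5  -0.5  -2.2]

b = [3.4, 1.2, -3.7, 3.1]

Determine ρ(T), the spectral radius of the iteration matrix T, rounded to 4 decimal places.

0.7870

Split A = D + L + U, D = diag(6, -12.5, -4.9, -2.2).
Jacobi: T = -D⁻¹(L+U), T[0,1] = -(3.6)/(6) = -0.6000; T[0,0] = 0.
  T[0,:] = [+0.0000  -0.6000  -0.5333  -0.0833]
  T[1,:] = [-0.1760  +0.0000  +0.2080  -0.2080]
  T[2,:] = [-0.5714  +0.3878  +0.0000  -0.1837]
  T[3,:] = [-0.1364  +0.2273  -0.2273  +0.0000]
moduli |λ_i(T)| = 0.7870, 0.6363, 0.1632, 0.1632.
spectral radius ρ = 0.7870; 0.7870 < 1, so it converges for any x₀.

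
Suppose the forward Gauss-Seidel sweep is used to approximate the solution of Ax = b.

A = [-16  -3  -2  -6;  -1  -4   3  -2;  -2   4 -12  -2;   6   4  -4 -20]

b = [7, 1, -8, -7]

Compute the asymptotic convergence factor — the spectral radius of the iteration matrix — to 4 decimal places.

Write A = D+L+U with D = diag(-16, -4, -12, -20).
Gauss-Seidel: T = -(D+L)⁻¹U, row 0 first, T[0,2] = -(-2)/(-16) = -0.1250; later rows by forward substitution.
  T[0,:] = [+0.0000  -0.1875  -0.1250  -0.3750]
  T[1,:] = [+0.0000  +0.0469  +0.7812  -0.4062]
  T[2,:] = [+0.0000  +0.0469  +0.2812  -0.2396]
  T[3,:] = [+0.0000  -0.0563  +0.0625  -0.1458]
|eigenvalues of T|: 0.4143, 0.1303, 0.1303, 0.0000.
ρ = 0.4143; 0.4143 < 1: convergent.

0.4143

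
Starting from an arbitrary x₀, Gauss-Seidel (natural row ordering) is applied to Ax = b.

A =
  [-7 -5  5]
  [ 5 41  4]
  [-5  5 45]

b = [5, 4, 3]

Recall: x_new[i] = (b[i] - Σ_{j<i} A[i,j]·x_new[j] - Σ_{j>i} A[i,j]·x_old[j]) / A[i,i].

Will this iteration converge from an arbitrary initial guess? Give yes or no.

yes

Diagonal D = diag(-7, 41, 45); L, U strict lower/upper.
GS T = -(D+L)⁻¹U: row 0 first, T[0,2] = -(5)/(-7) = +0.7143; later rows by forward substitution.
  T[0,:] = [+0.0000  -0.7143  +0.7143]
  T[1,:] = [+0.0000  +0.0871  -0.1847]
  T[2,:] = [+0.0000  -0.0890  +0.0999]
eigenvalue magnitudes: 0.2219, 0.0349, 0.0000.
spectral radius ρ = 0.2219; 0.2219 < 1 ⇒ converges.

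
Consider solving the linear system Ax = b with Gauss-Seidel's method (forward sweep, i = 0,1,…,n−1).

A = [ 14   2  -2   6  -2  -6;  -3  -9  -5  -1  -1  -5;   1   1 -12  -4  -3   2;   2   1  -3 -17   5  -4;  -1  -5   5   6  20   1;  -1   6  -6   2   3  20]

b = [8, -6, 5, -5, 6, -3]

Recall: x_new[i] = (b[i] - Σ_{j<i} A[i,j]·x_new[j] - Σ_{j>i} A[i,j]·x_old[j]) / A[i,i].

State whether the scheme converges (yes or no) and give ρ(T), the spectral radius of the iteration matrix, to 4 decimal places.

yes, ρ = 0.6367

Let D = diag(14, -9, -12, -17, 20, 20); L, U the strict triangles.
Gauss-Seidel: T = -(D+L)⁻¹U, row 0 first, T[0,1] = -(2)/(14) = -0.1429; later rows by forward substitution.
  T[0,:] = [+0.0000 -0.1429 +0.1429 -0.4286 +0.1429 +0.4286]
  T[1,:] = [+0.0000 +0.0476 -0.6032 +0.0317 -0.1587 -0.6984]
  T[2,:] = [+0.0000 -0.0079 -0.0384 -0.3664 -0.2513 +0.1442]
  T[3,:] = [+0.0000 -0.0126 -0.0119 +0.0161 +0.3459 -0.2514]
  T[4,:] = [+0.0000 +0.0105 -0.1305 +0.0733 -0.0735 -0.1638]
  T[5,:] = [+0.0000 -0.0241 +0.1974 -0.1535 -0.0442 +0.3239]
moduli |λ_i(T)| = 0.6367, 0.2307, 0.2307, 0.0240, 0.0240, 0.0000.
ρ(T) = max|λ| = 0.6367; 0.6367 < 1, so it converges for any x₀.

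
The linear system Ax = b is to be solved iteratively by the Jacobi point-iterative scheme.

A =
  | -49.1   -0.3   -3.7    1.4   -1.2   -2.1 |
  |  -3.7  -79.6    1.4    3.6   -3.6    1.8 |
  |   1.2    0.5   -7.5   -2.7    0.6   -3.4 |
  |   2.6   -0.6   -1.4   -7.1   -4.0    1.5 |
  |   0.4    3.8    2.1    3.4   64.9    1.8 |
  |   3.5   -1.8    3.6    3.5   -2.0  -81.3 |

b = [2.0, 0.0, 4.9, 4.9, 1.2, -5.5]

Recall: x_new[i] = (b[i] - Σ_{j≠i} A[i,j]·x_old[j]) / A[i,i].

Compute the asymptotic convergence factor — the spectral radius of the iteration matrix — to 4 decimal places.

Diagonal D = diag(-49.1, -79.6, -7.5, -7.1, 64.9, -81.3); L, U strict lower/upper.
T_J = -D⁻¹(L+U): T[0,5] = -(-2.1)/(-49.1) = -0.0428; T[0,0] = 0.
  T[0,:] = [+0.0000, -0.0061, -0.0754, +0.0285, -0.0244, -0.0428]
  T[1,:] = [-0.0465, +0.0000, +0.0176, +0.0452, -0.0452, +0.0226]
  T[2,:] = [+0.1600, +0.0667, +0.0000, -0.3600, +0.0800, -0.4533]
  T[3,:] = [+0.3662, -0.0845, -0.1972, +0.0000, -0.5634, +0.2113]
  T[4,:] = [-0.0062, -0.0586, -0.0324, -0.0524, +0.0000, -0.0277]
  T[5,:] = [+0.0431, -0.0221, +0.0443, +0.0431, -0.0246, +0.0000]
eigenvalue magnitudes: 0.3457, 0.2883, 0.1534, 0.1534, 0.0686, 0.0681.
spectral radius ρ = 0.3457; 0.3457 < 1 ⇒ converges.

0.3457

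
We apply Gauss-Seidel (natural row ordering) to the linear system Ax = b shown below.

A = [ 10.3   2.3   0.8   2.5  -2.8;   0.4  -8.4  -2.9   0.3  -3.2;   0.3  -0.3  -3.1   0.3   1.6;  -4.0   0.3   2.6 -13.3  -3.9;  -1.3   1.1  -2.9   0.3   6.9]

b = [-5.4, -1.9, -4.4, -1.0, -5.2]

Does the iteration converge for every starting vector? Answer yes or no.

yes

Split A = D + L + U, D = diag(10.3, -8.4, -3.1, -13.3, 6.9).
GS T = -(D+L)⁻¹U: row 0 first, T[0,4] = -(-2.8)/(10.3) = +0.2718; later rows by forward substitution.
  T[0,:] = [+0.0000 -0.2233 -0.0777 -0.2427 +0.2718]
  T[1,:] = [+0.0000 -0.0106 -0.3489 +0.0242 -0.3680]
  T[2,:] = [+0.0000 -0.0206 +0.0263 +0.0709 +0.5781]
  T[3,:] = [+0.0000 +0.0629 +0.0206 +0.0874 -0.2703]
  T[4,:] = [+0.0000 -0.0518 +0.0511 -0.0236 +0.3646]
eigenvalue magnitudes: 0.5172, 0.0990, 0.0990, 0.0813, 0.0000.
ρ(T) = max|λ| = 0.5172; 0.5172 < 1 ⇒ converges.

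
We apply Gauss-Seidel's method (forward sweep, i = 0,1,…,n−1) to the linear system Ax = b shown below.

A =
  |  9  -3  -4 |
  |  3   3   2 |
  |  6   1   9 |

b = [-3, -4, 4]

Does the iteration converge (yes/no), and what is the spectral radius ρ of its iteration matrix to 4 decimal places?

yes, ρ = 0.7137

A = D + L + U where D = diag(9, 3, 9).
Gauss-Seidel: T = -(D+L)⁻¹U, row 0 first, T[0,1] = -(-3)/(9) = +0.3333; later rows by forward substitution.
  T[0,:] = [+0.0000 +0.3333 +0.4444]
  T[1,:] = [+0.0000 -0.3333 -1.1111]
  T[2,:] = [+0.0000 -0.1852 -0.1728]
|λ(T)| sorted: 0.7137, 0.2076, 0.0000.
ρ = 0.7137; 0.7137 < 1: convergent.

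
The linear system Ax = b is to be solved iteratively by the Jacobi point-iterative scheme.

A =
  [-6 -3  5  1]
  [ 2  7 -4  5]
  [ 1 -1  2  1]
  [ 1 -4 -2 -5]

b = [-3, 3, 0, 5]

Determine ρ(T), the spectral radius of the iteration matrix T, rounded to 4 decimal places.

A = D + L + U where D = diag(-6, 7, 2, -5).
Jacobi: T = -D⁻¹(L+U), T[3,1] = -(-4)/(-5) = -0.8000; T[3,3] = 0.
  T[0,:] = [+0.0000, -0.5000, +0.8333, +0.1667]
  T[1,:] = [-0.2857, +0.0000, +0.5714, -0.7143]
  T[2,:] = [-0.5000, +0.5000, +0.0000, -0.5000]
  T[3,:] = [+0.2000, -0.8000, -0.4000, +0.0000]
|eigenvalues of T|: 1.1622, 0.7442, 0.4722, 0.4722.
spectral radius ρ = 1.1622; 1.1622 > 1: divergent.

1.1622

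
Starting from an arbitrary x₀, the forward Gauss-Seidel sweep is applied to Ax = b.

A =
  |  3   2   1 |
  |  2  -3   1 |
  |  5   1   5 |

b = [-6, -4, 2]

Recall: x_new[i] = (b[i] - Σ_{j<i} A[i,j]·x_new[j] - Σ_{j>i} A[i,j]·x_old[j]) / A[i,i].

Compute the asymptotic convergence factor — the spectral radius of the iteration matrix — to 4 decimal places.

A = D + L + U where D = diag(3, -3, 5).
Gauss-Seidel: T = -(D+L)⁻¹U, row 0 first, T[0,2] = -(1)/(3) = -0.3333; later rows by forward substitution.
  T[0,:] = [+0.0000, -0.6667, -0.3333]
  T[1,:] = [+0.0000, -0.4444, +0.1111]
  T[2,:] = [+0.0000, +0.7556, +0.3111]
moduli |λ_i(T)| = 0.5428, 0.4094, 0.0000.
ρ = 0.5428; 0.5428 < 1 ⇒ converges.

0.5428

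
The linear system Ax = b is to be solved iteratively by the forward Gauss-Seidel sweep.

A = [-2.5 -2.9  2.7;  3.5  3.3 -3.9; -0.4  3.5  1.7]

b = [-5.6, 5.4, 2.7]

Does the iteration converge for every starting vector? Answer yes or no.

Split A = D + L + U, D = diag(-2.5, 3.3, 1.7).
Gauss-Seidel: T = -(D+L)⁻¹U, row 0 first, T[0,1] = -(-2.9)/(-2.5) = -1.1600; later rows by forward substitution.
  T[0,:] = [+0.0000  -1.1600  +1.0800]
  T[1,:] = [+0.0000  +1.2303  +0.0364]
  T[2,:] = [+0.0000  -2.8059  +0.1793]
|eigenvalues of T|: 1.1221, 0.2875, 0.0000.
ρ(T) = max|λ| = 1.1221; 1.1221 > 1 ⇒ diverges.

no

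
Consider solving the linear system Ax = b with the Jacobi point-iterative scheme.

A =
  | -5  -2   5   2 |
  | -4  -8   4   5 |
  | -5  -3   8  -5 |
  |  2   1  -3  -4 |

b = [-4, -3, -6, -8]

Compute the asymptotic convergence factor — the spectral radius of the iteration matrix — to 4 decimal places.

Diagonal D = diag(-5, -8, 8, -4); L, U strict lower/upper.
T_J = -D⁻¹(L+U): T[3,2] = -(-3)/(-4) = -0.7500; T[3,3] = 0.
  T[0,:] = [+0.0000, -0.4000, +1.0000, +0.4000]
  T[1,:] = [-0.5000, +0.0000, +0.5000, +0.6250]
  T[2,:] = [+0.6250, +0.3750, +0.0000, +0.6250]
  T[3,:] = [+0.5000, +0.2500, -0.7500, +0.0000]
eigenvalue magnitudes: 1.1793, 0.7294, 0.4032, 0.4032.
ρ(T) = max|λ| = 1.1793; 1.1793 > 1, so it fails to converge.

1.1793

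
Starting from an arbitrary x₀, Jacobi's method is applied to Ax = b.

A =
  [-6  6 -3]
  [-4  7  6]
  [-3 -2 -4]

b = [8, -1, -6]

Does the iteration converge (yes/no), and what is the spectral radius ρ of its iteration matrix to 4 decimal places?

no, ρ = 1.3926

A = D + L + U where D = diag(-6, 7, -4).
Jacobi T = -D⁻¹(L+U): T[1,0] = -(-4)/(7) = +0.5714; T[1,1] = 0.
  T[0,:] = [+0.0000 +1.0000 -0.5000]
  T[1,:] = [+0.5714 +0.0000 -0.8571]
  T[2,:] = [-0.7500 -0.5000 +0.0000]
eigenvalue magnitudes: 1.3926, 0.7511, 0.7511.
ρ(T) = max|λ| = 1.3926; 1.3926 > 1 ⇒ diverges.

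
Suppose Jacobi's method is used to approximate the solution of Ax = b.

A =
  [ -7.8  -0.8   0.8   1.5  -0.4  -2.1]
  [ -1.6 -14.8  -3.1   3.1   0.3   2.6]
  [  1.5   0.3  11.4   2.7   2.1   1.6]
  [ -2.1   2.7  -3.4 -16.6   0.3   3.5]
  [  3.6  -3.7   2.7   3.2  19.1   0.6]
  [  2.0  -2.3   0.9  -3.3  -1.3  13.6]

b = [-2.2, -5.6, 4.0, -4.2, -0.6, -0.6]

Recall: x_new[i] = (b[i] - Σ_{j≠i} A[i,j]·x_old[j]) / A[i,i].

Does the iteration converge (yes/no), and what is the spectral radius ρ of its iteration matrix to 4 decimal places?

yes, ρ = 0.5739

Diagonal D = diag(-7.8, -14.8, 11.4, -16.6, 19.1, 13.6); L, U strict lower/upper.
Jacobi T = -D⁻¹(L+U): T[0,1] = -(-0.8)/(-7.8) = -0.1026; T[0,0] = 0.
  T[0,:] = [+0.0000  -0.1026  +0.1026  +0.1923  -0.0513  -0.2692]
  T[1,:] = [-0.1081  +0.0000  -0.2095  +0.2095  +0.0203  +0.1757]
  T[2,:] = [-0.1316  -0.0263  +0.0000  -0.2368  -0.1842  -0.1404]
  T[3,:] = [-0.1265  +0.1627  -0.2048  +0.0000  +0.0181  +0.2108]
  T[4,:] = [-0.1885  +0.1937  -0.1414  -0.1675  +0.0000  -0.0314]
  T[5,:] = [-0.1471  +0.1691  -0.0662  +0.2426  +0.0956  +0.0000]
|eigenvalues of T|: 0.5739, 0.3144, 0.3144, 0.1625, 0.0608, 0.0608.
ρ(T) = max|λ| = 0.5739; 0.5739 < 1: convergent.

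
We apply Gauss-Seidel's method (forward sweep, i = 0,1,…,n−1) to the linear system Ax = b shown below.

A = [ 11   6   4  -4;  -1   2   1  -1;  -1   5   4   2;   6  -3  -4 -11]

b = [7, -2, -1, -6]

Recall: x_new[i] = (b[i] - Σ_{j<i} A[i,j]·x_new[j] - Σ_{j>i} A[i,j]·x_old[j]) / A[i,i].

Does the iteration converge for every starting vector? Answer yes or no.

Split A = D + L + U, D = diag(11, 2, 4, -11).
Gauss-Seidel: T = -(D+L)⁻¹U, row 0 first, T[0,2] = -(4)/(11) = -0.3636; later rows by forward substitution.
  T[0,:] = [+0.0000 -0.5455 -0.3636 +0.3636]
  T[1,:] = [+0.0000 -0.2727 -0.6818 +0.6818]
  T[2,:] = [+0.0000 +0.2045 +0.7614 -1.2614]
  T[3,:] = [+0.0000 -0.2975 -0.2893 +0.4711]
moduli |λ_i(T)| = 0.8589, 0.3490, 0.2482, 0.0000.
ρ(T) = max|λ| = 0.8589; 0.8589 < 1: convergent.

yes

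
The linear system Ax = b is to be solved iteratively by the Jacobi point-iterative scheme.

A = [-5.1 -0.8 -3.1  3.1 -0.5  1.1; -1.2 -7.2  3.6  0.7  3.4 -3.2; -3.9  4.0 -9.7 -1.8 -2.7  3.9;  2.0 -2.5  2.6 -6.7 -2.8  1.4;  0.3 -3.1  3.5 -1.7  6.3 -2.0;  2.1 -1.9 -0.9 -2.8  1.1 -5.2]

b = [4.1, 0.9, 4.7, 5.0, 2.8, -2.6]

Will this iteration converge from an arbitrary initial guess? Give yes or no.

Write A = D+L+U with D = diag(-5.1, -7.2, -9.7, -6.7, 6.3, -5.2).
Jacobi T = -D⁻¹(L+U): T[0,5] = -(1.1)/(-5.1) = +0.2157; T[0,0] = 0.
  T[0,:] = [+0.0000, -0.1569, -0.6078, +0.6078, -0.0980, +0.2157]
  T[1,:] = [-0.1667, +0.0000, +0.5000, +0.0972, +0.4722, -0.4444]
  T[2,:] = [-0.4021, +0.4124, +0.0000, -0.1856, -0.2784, +0.4021]
  T[3,:] = [+0.2985, -0.3731, +0.3881, +0.0000, -0.4179, +0.2090]
  T[4,:] = [-0.0476, +0.4921, -0.5556, +0.2698, +0.0000, +0.3175]
  T[5,:] = [+0.4038, -0.3654, -0.1731, -0.5385, +0.2115, +0.0000]
moduli |λ_i(T)| = 1.2290, 0.8668, 0.5990, 0.5990, 0.3400, 0.2505.
ρ(T) = max|λ| = 1.2290; 1.2290 > 1, so it fails to converge.

no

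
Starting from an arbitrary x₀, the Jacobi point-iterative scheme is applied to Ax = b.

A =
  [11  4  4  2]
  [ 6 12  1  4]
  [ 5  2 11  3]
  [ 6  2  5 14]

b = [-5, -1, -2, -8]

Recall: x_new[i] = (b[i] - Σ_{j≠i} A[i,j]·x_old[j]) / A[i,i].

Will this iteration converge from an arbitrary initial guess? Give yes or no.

yes

A = D + L + U where D = diag(11, 12, 11, 14).
T_J = -D⁻¹(L+U): T[0,2] = -(4)/(11) = -0.3636; T[0,0] = 0.
  T[0,:] = [+0.0000, -0.3636, -0.3636, -0.1818]
  T[1,:] = [-0.5000, +0.0000, -0.0833, -0.3333]
  T[2,:] = [-0.4545, -0.1818, +0.0000, -0.2727]
  T[3,:] = [-0.4286, -0.1429, -0.3571, +0.0000]
eigenvalue magnitudes: 0.9149, 0.4944, 0.2266, 0.1939.
spectral radius ρ = 0.9149; 0.9149 < 1 ⇒ converges.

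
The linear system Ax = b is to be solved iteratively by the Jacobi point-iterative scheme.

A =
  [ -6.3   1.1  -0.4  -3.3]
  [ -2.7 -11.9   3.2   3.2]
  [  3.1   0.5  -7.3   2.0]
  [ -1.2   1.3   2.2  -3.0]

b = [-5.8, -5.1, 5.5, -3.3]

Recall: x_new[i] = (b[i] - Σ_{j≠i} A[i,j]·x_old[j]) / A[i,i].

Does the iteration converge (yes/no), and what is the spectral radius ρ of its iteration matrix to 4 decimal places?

yes, ρ = 0.7441

Split A = D + L + U, D = diag(-6.3, -11.9, -7.3, -3).
Jacobi: T = -D⁻¹(L+U), T[1,3] = -(3.2)/(-11.9) = +0.2689; T[1,1] = 0.
  T[0,:] = [+0.0000 +0.1746 -0.0635 -0.5238]
  T[1,:] = [-0.2269 +0.0000 +0.2689 +0.2689]
  T[2,:] = [+0.4247 +0.0685 +0.0000 +0.2740]
  T[3,:] = [-0.4000 +0.4333 +0.7333 +0.0000]
|λ(T)| sorted: 0.7441, 0.6196, 0.1407, 0.0163.
ρ(T) = max|λ| = 0.7441; 0.7441 < 1: convergent.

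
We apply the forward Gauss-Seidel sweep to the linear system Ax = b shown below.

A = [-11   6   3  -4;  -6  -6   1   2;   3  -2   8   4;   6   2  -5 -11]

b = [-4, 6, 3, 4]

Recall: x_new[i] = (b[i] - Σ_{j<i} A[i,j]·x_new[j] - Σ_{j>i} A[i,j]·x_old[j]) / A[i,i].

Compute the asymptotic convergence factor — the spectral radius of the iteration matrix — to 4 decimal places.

Diagonal D = diag(-11, -6, 8, -11); L, U strict lower/upper.
T_GS = -(D+L)⁻¹U: row 0 first, T[0,3] = -(-4)/(-11) = -0.3636; later rows by forward substitution.
  T[0,:] = [+0.0000, +0.5455, +0.2727, -0.3636]
  T[1,:] = [+0.0000, -0.5455, -0.1061, +0.6970]
  T[2,:] = [+0.0000, -0.3409, -0.1288, -0.1894]
  T[3,:] = [+0.0000, +0.3533, +0.1880, +0.0145]
eigenvalue magnitudes: 0.8980, 0.1662, 0.1662, 0.0000.
spectral radius ρ = 0.8980; 0.8980 < 1 ⇒ converges.

0.8980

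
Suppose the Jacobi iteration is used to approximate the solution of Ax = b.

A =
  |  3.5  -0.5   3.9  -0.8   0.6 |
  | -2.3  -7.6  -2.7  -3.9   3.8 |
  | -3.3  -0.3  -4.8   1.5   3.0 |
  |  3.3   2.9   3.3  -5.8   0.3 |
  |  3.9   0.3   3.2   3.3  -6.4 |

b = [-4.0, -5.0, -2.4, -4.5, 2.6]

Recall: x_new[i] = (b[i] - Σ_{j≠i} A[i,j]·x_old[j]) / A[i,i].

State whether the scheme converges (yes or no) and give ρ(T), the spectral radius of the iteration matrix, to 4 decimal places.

Diagonal D = diag(3.5, -7.6, -4.8, -5.8, -6.4); L, U strict lower/upper.
T_J = -D⁻¹(L+U): T[1,4] = -(3.8)/(-7.6) = +0.5000; T[1,1] = 0.
  T[0,:] = [+0.0000 +0.1429 -1.1143 +0.2286 -0.1714]
  T[1,:] = [-0.3026 +0.0000 -0.3553 -0.5132 +0.5000]
  T[2,:] = [-0.6875 -0.0625 +0.0000 +0.3125 +0.6250]
  T[3,:] = [+0.5690 +0.5000 +0.5690 +0.0000 +0.0517]
  T[4,:] = [+0.6094 +0.0469 +0.5000 +0.5156 +0.0000]
moduli |λ_i(T)| = 1.2713, 0.8023, 0.8023, 0.5208, 0.5208.
spectral radius ρ = 1.2713; 1.2713 > 1: divergent.

no, ρ = 1.2713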